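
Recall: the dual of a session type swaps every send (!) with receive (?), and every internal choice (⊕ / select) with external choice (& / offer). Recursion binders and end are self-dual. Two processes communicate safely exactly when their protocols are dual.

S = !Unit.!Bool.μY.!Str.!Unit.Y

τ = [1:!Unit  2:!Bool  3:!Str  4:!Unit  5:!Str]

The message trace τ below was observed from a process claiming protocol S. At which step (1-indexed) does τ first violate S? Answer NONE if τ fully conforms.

NONE

[1] !Unit  match  state: !Bool.μY.…
[2] !Bool  match  state: μY.…
[3] !Str  match  state: !Unit.μY.…
[4] !Unit  match  state: μY.…
[5] !Str  match  state: !Unit.μY.…
all 5 steps conform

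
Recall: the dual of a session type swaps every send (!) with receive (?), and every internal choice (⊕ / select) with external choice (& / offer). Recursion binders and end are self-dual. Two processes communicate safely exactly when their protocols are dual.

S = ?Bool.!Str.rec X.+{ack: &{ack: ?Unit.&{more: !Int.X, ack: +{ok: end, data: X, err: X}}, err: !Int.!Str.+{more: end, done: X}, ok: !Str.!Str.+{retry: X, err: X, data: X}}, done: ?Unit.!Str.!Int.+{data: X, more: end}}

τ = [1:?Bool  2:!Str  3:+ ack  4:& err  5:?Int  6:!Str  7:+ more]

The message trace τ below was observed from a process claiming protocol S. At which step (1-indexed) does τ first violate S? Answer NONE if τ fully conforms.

[1] ?Bool  ✓  cont: !Str.rec X.…
[2] !Str  ✓  cont: rec X.…
[3] + ack  ✓  cont: &{ack: ?Unit.&{more: !Int.rec X.…, ack: +{ok: end, data: rec X.…, err: rec X.…}}, err: !Int.!Str.+{more: end, done: rec X.…}, ok: !Str.!Str.+{retry: rec X.…, err: rec X.…, data: rec X.…}}
[4] & err  ✓  cont: !Int.!Str.+{more: end, done: rec X.…}
[5] got ?Int, protocol expects !Int  ✗

5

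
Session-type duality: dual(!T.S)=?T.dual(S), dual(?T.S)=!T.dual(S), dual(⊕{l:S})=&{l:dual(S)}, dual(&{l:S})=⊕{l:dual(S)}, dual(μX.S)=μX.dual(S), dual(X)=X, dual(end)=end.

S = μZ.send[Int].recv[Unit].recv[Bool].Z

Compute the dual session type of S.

μZ → μZ  (rec unchanged)
  send[Int] → recv[Int]
    recv[Unit] → send[Unit]
      recv[Bool] → send[Bool]
        Z self-dual

μZ.recv[Int].send[Unit].send[Bool].Z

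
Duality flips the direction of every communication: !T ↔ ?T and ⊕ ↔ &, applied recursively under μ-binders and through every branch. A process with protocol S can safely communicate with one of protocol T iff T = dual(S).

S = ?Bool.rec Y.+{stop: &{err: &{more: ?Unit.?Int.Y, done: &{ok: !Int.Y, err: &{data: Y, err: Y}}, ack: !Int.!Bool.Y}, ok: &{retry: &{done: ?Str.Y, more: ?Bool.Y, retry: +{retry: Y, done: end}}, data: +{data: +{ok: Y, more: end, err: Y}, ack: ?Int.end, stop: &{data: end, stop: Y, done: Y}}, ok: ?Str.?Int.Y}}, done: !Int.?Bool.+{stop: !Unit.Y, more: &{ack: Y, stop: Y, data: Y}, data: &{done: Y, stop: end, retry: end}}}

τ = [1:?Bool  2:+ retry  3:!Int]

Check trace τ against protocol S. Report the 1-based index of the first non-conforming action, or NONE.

2

step 1: ?Bool  ✓  state: rec Y.…
step 2: got + retry, protocol expects + stop or + done  ✗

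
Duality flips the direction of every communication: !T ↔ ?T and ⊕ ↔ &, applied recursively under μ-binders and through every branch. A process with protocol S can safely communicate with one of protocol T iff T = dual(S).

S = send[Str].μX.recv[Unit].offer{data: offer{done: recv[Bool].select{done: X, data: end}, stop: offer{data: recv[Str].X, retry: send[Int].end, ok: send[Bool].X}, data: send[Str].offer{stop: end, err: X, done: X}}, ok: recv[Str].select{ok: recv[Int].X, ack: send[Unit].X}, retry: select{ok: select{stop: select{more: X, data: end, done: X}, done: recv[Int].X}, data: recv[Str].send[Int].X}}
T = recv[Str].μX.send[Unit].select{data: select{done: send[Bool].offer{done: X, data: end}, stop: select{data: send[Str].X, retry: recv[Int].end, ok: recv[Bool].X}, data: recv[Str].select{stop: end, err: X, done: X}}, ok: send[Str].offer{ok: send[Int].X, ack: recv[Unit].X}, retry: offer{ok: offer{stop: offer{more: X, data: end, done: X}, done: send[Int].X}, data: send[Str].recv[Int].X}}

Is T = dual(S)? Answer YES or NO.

send[Str] | recv[Str]  match
  μX | μX  match (μ self-dual)
    recv[Unit] | send[Unit]  match
      offer{data,ok,retry} | select{data,ok,retry}  match labels match
        [data]
          offer{done,stop,data} | select{done,stop,data}  match labels match
            [done]
              recv[Bool] | send[Bool]  match
                select{done,data} | offer{done,data}  match labels match
                  [done]
                    X | X  match
                  [data]
                    end | end  match
            [stop]
              offer{data,retry,ok} | select{data,retry,ok}  match labels match
                [data]
                  recv[Str] | send[Str]  match
                    X | X  match
                [retry]
                  send[Int] | recv[Int]  match
                    end | end  match
                [ok]
                  send[Bool] | recv[Bool]  match
                    X | X  match
            [data]
              send[Str] | recv[Str]  match
                offer{stop,err,done} | select{stop,err,done}  match labels match
                  [stop]
                    end | end  match
                  [err]
                    X | X  match
                  [done]
                    X | X  match
        [ok]
          recv[Str] | send[Str]  match
            select{ok,ack} | offer{ok,ack}  match labels match
              [ok]
                recv[Int] | send[Int]  match
                  X | X  match
              [ack]
                send[Unit] | recv[Unit]  match
                  X | X  match
        [retry]
          select{ok,data} | offer{ok,data}  match labels match
            [ok]
              select{stop,done} | offer{stop,done}  match labels match
                [stop]
                  select{more,data,done} | offer{more,data,done}  match labels match
                    [more]
                      X | X  match
                    [data]
                      end | end  match
                    [done]
                      X | X  match
                [done]
                  recv[Int] | send[Int]  match
                    X | X  match
            [data]
              recv[Str] | send[Str]  match
                send[Int] | recv[Int]  match
                  X | X  match

YES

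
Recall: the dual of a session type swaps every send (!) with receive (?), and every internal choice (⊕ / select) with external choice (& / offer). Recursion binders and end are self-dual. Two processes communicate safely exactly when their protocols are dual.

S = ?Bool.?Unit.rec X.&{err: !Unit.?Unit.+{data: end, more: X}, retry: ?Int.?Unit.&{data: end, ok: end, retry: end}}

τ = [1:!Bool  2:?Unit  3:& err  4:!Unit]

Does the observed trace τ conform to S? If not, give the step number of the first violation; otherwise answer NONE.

@1 got !Bool, protocol expects ?Bool  ✗

1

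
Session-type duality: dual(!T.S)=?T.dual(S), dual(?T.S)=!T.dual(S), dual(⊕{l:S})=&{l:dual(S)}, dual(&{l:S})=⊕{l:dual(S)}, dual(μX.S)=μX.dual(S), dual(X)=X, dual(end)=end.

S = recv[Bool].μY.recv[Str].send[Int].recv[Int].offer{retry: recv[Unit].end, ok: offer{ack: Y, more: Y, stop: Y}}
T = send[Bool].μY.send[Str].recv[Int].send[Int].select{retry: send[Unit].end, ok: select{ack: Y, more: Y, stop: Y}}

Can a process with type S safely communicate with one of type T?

YES

recv[Bool] ‖ send[Bool]  ok
  μY ‖ μY  ok (rec unchanged)
    recv[Str] ‖ send[Str]  ok
      send[Int] ‖ recv[Int]  ok
        recv[Int] ‖ send[Int]  ok
          offer{retry,ok} ‖ select{retry,ok}  ok labels match
            • retry:
              recv[Unit] ‖ send[Unit]  ok
                end ‖ end  ok
            • ok:
              offer{ack,more,stop} ‖ select{ack,more,stop}  ok labels match
                • ack:
                  Y ‖ Y  ok
                • more:
                  Y ‖ Y  ok
                • stop:
                  Y ‖ Y  ok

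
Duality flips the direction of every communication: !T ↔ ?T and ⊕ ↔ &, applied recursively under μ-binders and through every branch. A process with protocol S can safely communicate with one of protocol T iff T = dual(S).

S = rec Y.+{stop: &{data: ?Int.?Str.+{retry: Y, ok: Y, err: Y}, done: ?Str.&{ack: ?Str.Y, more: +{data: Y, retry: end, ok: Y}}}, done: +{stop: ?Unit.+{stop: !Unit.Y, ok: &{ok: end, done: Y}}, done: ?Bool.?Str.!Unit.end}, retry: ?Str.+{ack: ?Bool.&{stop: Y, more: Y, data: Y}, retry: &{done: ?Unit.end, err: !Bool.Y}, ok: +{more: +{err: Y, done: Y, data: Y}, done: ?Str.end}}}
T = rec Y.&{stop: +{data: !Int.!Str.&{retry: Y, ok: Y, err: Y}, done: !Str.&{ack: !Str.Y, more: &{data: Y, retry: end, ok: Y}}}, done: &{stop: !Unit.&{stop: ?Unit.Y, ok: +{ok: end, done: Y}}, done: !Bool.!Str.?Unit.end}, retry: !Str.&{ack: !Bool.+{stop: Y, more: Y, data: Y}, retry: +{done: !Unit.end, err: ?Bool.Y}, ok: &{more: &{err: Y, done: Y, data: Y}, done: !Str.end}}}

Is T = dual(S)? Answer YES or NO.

rec Y ‖ rec Y  ✓ (rec unchanged)
  +{stop,done,retry} ‖ &{stop,done,retry}  ✓ labels match
    [stop]
      &{data,done} ‖ +{data,done}  ✓ labels match
        [data]
          ?Int ‖ !Int  ✓
            ?Str ‖ !Str  ✓
              +{retry,ok,err} ‖ &{retry,ok,err}  ✓ labels match
                [retry]
                  Y ‖ Y  ✓
                [ok]
                  Y ‖ Y  ✓
                [err]
                  Y ‖ Y  ✓
        [done]
          ?Str ‖ !Str  ✓
            &{ack,more} ‖ &{ack,more}  ✗ choice polarity not flipped — not dual

NO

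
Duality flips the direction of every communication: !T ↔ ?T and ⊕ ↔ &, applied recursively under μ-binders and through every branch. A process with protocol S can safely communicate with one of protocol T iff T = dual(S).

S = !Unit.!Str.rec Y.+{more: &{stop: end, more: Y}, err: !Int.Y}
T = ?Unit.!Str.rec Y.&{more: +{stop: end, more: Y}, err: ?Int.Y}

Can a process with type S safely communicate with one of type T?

!Unit ‖ ?Unit  ok
  !Str ‖ !Str  ✗ same direction on both sides — not dual

NO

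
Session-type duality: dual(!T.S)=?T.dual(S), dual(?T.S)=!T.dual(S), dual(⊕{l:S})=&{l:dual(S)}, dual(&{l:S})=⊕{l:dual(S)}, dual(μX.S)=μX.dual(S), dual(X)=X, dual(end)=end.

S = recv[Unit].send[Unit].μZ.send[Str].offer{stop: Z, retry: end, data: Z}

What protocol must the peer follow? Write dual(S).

recv[Unit] → send[Unit]
  send[Unit] → recv[Unit]
    μZ → μZ  (rec unchanged)
      send[Str] → recv[Str]
        offer{stop,retry,data} → select{stop,retry,data}  (offer→select)
          [stop]
            dual(Z) = Z
          [retry]
            dual(end) = end
          [data]
            dual(Z) = Z

send[Unit].recv[Unit].μZ.recv[Str].select{stop: Z, retry: end, data: Z}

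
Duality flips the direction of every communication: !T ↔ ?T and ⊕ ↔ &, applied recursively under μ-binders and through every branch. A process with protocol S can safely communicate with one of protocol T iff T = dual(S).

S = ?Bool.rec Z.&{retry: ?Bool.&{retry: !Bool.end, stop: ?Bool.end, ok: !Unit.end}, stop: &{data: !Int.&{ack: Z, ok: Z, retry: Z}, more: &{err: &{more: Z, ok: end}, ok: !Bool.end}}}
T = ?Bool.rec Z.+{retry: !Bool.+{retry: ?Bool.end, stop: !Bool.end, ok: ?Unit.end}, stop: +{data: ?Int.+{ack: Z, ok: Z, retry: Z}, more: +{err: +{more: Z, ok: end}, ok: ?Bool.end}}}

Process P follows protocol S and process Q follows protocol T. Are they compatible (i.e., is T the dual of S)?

?Bool | ?Bool  ✗ same direction on both sides — not dual

NO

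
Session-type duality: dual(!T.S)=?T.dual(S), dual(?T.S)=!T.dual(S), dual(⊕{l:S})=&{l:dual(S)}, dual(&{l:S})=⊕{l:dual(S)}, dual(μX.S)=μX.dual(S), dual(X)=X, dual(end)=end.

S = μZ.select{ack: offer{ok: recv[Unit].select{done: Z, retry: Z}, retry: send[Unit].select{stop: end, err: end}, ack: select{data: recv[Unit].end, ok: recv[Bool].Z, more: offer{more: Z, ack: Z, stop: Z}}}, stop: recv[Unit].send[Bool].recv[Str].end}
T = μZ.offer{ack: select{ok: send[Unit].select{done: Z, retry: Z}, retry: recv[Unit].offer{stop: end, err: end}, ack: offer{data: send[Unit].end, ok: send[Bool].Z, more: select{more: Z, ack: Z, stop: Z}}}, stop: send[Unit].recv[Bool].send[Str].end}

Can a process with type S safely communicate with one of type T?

μZ | μZ  match (binder kept)
  select{ack,stop} | offer{ack,stop}  match label sets agree
    case ack:
      offer{ok,retry,ack} | select{ok,retry,ack}  match label sets agree
        case ok:
          recv[Unit] | send[Unit]  match
            select{done,retry} | select{done,retry}  ✗ choice polarity not flipped — not dual

NO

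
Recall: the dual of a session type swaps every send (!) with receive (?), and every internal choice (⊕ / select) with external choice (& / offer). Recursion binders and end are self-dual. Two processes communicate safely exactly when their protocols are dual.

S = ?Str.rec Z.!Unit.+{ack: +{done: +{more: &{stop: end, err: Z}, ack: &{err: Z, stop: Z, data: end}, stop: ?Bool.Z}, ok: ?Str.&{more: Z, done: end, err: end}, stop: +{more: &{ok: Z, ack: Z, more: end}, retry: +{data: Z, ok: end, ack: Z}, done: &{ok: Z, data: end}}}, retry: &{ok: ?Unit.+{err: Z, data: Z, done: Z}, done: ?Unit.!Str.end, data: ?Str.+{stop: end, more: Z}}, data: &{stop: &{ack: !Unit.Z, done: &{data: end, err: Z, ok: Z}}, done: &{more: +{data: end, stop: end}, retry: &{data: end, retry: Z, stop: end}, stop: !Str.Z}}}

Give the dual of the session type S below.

?Str = !Str
  rec Z = rec Z  (μ self-dual)
    !Unit = ?Unit
      +{ack,retry,data} = &{ack,retry,data}  (internal→external)
        [ack]
          +{done,ok,stop} = &{done,ok,stop}  (internal→external)
            [done]
              +{more,ack,stop} = &{more,ack,stop}  (internal→external)
                [more]
                  &{stop,err} = +{stop,err}  (external→internal)
                    [stop]
                      dual(end) = end
                    [err]
                      dual(Z) = Z
                [ack]
                  &{err,stop,data} = +{err,stop,data}  (external→internal)
                    [err]
                      dual(Z) = Z
                    [stop]
                      dual(Z) = Z
                    [data]
                      dual(end) = end
                [stop]
                  ?Bool = !Bool
                    dual(Z) = Z
            [ok]
              ?Str = !Str
                &{more,done,err} = +{more,done,err}  (external→internal)
                  [more]
                    dual(Z) = Z
                  [done]
                    dual(end) = end
                  [err]
                    dual(end) = end
            [stop]
              +{more,retry,done} = &{more,retry,done}  (internal→external)
                [more]
                  &{ok,ack,more} = +{ok,ack,more}  (external→internal)
                    [ok]
                      dual(Z) = Z
                    [ack]
                      dual(Z) = Z
                    [more]
                      dual(end) = end
                [retry]
                  +{data,ok,ack} = &{data,ok,ack}  (internal→external)
                    [data]
                      dual(Z) = Z
                    [ok]
                      dual(end) = end
                    [ack]
                      dual(Z) = Z
                [done]
                  &{ok,data} = +{ok,data}  (external→internal)
                    [ok]
                      dual(Z) = Z
                    [data]
                      dual(end) = end
        [retry]
          &{ok,done,data} = +{ok,done,data}  (external→internal)
            [ok]
              ?Unit = !Unit
                +{err,data,done} = &{err,data,done}  (internal→external)
                  [err]
                    dual(Z) = Z
                  [data]
                    dual(Z) = Z
                  [done]
                    dual(Z) = Z
            [done]
              ?Unit = !Unit
                !Str = ?Str
                  dual(end) = end
            [data]
              ?Str = !Str
                +{stop,more} = &{stop,more}  (internal→external)
                  [stop]
                    dual(end) = end
                  [more]
                    dual(Z) = Z
        [data]
          &{stop,done} = +{stop,done}  (external→internal)
            [stop]
              &{ack,done} = +{ack,done}  (external→internal)
                [ack]
                  !Unit = ?Unit
                    dual(Z) = Z
                [done]
                  &{data,err,ok} = +{data,err,ok}  (external→internal)
                    [data]
                      dual(end) = end
                    [err]
                      dual(Z) = Z
                    [ok]
                      dual(Z) = Z
            [done]
              &{more,retry,stop} = +{more,retry,stop}  (external→internal)
                [more]
                  +{data,stop} = &{data,stop}  (internal→external)
                    [data]
                      dual(end) = end
                    [stop]
                      dual(end) = end
                [retry]
                  &{data,retry,stop} = +{data,retry,stop}  (external→internal)
                    [data]
                      dual(end) = end
                    [retry]
                      dual(Z) = Z
                    [stop]
                      dual(end) = end
                [stop]
                  !Str = ?Str
                    dual(Z) = Z

!Str.rec Z.?Unit.&{ack: &{done: &{more: +{stop: end, err: Z}, ack: +{err: Z, stop: Z, data: end}, stop: !Bool.Z}, ok: !Str.+{more: Z, done: end, err: end}, stop: &{more: +{ok: Z, ack: Z, more: end}, retry: &{data: Z, ok: end, ack: Z}, done: +{ok: Z, data: end}}}, retry: +{ok: !Unit.&{err: Z, data: Z, done: Z}, done: !Unit.?Str.end, data: !Str.&{stop: end, more: Z}}, data: +{stop: +{ack: ?Unit.Z, done: +{data: end, err: Z, ok: Z}}, done: +{more: &{data: end, stop: end}, retry: +{data: end, retry: Z, stop: end}, stop: ?Str.Z}}}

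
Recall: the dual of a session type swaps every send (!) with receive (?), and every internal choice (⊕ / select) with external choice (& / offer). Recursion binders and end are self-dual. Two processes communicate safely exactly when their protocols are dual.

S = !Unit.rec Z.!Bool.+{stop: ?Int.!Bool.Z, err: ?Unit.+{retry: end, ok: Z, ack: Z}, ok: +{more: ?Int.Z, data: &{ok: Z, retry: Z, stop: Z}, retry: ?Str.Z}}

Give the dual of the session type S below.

!Unit = ?Unit
  rec Z = rec Z  (μ self-dual)
    !Bool = ?Bool
      +{stop,err,ok} = &{stop,err,ok}  (internal→external)
        [stop]
          ?Int = !Int
            !Bool = ?Bool
              dual(Z) = Z
        [err]
          ?Unit = !Unit
            +{retry,ok,ack} = &{retry,ok,ack}  (internal→external)
              [retry]
                dual(end) = end
              [ok]
                dual(Z) = Z
              [ack]
                dual(Z) = Z
        [ok]
          +{more,data,retry} = &{more,data,retry}  (internal→external)
            [more]
              ?Int = !Int
                dual(Z) = Z
            [data]
              &{ok,retry,stop} = +{ok,retry,stop}  (external→internal)
                [ok]
                  dual(Z) = Z
                [retry]
                  dual(Z) = Z
                [stop]
                  dual(Z) = Z
            [retry]
              ?Str = !Str
                dual(Z) = Z

?Unit.rec Z.?Bool.&{stop: !Int.?Bool.Z, err: !Unit.&{retry: end, ok: Z, ack: Z}, ok: &{more: !Int.Z, data: +{ok: Z, retry: Z, stop: Z}, retry: !Str.Z}}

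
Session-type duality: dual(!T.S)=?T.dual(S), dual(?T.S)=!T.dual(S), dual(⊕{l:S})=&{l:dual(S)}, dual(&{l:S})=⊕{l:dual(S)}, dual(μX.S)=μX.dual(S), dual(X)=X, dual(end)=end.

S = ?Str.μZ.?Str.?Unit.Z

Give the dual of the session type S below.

?Str → !Str
  μZ → μZ  (binder kept)
    ?Str → !Str
      ?Unit → !Unit
        Z self-dual

!Str.μZ.!Str.!Unit.Z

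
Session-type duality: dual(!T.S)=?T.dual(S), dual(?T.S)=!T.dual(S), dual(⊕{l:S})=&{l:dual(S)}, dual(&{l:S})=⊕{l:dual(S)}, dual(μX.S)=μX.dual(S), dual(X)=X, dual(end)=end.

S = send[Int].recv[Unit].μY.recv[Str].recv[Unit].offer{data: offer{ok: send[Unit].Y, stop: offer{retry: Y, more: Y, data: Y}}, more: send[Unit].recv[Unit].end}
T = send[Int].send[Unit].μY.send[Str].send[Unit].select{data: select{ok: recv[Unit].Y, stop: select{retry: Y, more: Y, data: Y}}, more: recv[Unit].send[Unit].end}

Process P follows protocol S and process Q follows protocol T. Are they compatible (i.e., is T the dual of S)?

send[Int] vs send[Int]  ✗ same direction on both sides — not dual

NO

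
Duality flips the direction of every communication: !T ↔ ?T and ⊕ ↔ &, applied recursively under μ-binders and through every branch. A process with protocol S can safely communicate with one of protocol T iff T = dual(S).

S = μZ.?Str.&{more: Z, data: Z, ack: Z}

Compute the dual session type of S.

μZ = μZ  (μ self-dual)
  ?Str = !Str
    &{more,data,ack} = ⊕{more,data,ack}  (external→internal)
      case more:
        Z self-dual
      case data:
        Z self-dual
      case ack:
        Z self-dual

μZ.!Str.⊕{more: Z, data: Z, ack: Z}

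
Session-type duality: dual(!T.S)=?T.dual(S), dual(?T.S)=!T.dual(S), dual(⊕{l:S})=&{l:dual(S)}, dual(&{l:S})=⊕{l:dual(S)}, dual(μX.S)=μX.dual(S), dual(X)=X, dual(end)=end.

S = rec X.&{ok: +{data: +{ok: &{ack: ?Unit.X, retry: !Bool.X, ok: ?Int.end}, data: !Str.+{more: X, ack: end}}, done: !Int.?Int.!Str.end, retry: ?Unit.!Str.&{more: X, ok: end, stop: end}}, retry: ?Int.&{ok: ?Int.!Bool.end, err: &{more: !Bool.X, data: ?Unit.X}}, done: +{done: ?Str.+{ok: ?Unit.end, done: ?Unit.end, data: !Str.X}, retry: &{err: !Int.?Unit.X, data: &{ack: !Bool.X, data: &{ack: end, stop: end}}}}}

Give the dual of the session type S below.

rec X → rec X  (rec unchanged)
  &{ok,retry,done} → +{ok,retry,done}  (&→⊕)
    • ok:
      +{data,done,retry} → &{data,done,retry}  (select→offer)
        • data:
          +{ok,data} → &{ok,data}  (select→offer)
            • ok:
              &{ack,retry,ok} → +{ack,retry,ok}  (&→⊕)
                • ack:
                  ?Unit → !Unit
                    dual(X) = X
                • retry:
                  !Bool → ?Bool
                    dual(X) = X
                • ok:
                  ?Int → !Int
                    dual(end) = end
            • data:
              !Str → ?Str
                +{more,ack} → &{more,ack}  (select→offer)
                  • more:
                    dual(X) = X
                  • ack:
                    dual(end) = end
        • done:
          !Int → ?Int
            ?Int → !Int
              !Str → ?Str
                dual(end) = end
        • retry:
          ?Unit → !Unit
            !Str → ?Str
              &{more,ok,stop} → +{more,ok,stop}  (&→⊕)
                • more:
                  dual(X) = X
                • ok:
                  dual(end) = end
                • stop:
                  dual(end) = end
    • retry:
      ?Int → !Int
        &{ok,err} → +{ok,err}  (&→⊕)
          • ok:
            ?Int → !Int
              !Bool → ?Bool
                dual(end) = end
          • err:
            &{more,data} → +{more,data}  (&→⊕)
              • more:
                !Bool → ?Bool
                  dual(X) = X
              • data:
                ?Unit → !Unit
                  dual(X) = X
    • done:
      +{done,retry} → &{done,retry}  (select→offer)
        • done:
          ?Str → !Str
            +{ok,done,data} → &{ok,done,data}  (select→offer)
              • ok:
                ?Unit → !Unit
                  dual(end) = end
              • done:
                ?Unit → !Unit
                  dual(end) = end
              • data:
                !Str → ?Str
                  dual(X) = X
        • retry:
          &{err,data} → +{err,data}  (&→⊕)
            • err:
              !Int → ?Int
                ?Unit → !Unit
                  dual(X) = X
            • data:
              &{ack,data} → +{ack,data}  (&→⊕)
                • ack:
                  !Bool → ?Bool
                    dual(X) = X
                • data:
                  &{ack,stop} → +{ack,stop}  (&→⊕)
                    • ack:
                      dual(end) = end
                    • stop:
                      dual(end) = end

rec X.+{ok: &{data: &{ok: +{ack: !Unit.X, retry: ?Bool.X, ok: !Int.end}, data: ?Str.&{more: X, ack: end}}, done: ?Int.!Int.?Str.end, retry: !Unit.?Str.+{more: X, ok: end, stop: end}}, retry: !Int.+{ok: !Int.?Bool.end, err: +{more: ?Bool.X, data: !Unit.X}}, done: &{done: !Str.&{ok: !Unit.end, done: !Unit.end, data: ?Str.X}, retry: +{err: ?Int.!Unit.X, data: +{ack: ?Bool.X, data: +{ack: end, stop: end}}}}}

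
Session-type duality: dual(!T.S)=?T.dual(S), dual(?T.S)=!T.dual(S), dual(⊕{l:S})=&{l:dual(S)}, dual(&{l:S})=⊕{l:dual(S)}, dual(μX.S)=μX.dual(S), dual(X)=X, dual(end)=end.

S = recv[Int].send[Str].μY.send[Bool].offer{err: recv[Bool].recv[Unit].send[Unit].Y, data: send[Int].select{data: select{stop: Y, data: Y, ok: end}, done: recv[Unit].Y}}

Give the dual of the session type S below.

send[Int].recv[Str].μY.recv[Bool].select{err: send[Bool].send[Unit].recv[Unit].Y, data: recv[Int].offer{data: offer{stop: Y, data: Y, ok: end}, done: send[Unit].Y}}

recv[Int] → send[Int]
  send[Str] → recv[Str]
    μY → μY  (μ self-dual)
      send[Bool] → recv[Bool]
        offer{err,data} → select{err,data}  (offer→select)
          • err:
            recv[Bool] → send[Bool]
              recv[Unit] → send[Unit]
                send[Unit] → recv[Unit]
                  dual(Y) = Y
          • data:
            send[Int] → recv[Int]
              select{data,done} → offer{data,done}  (internal→external)
                • data:
                  select{stop,data,ok} → offer{stop,data,ok}  (internal→external)
                    • stop:
                      dual(Y) = Y
                    • data:
                      dual(Y) = Y
                    • ok:
                      dual(end) = end
                • done:
                  recv[Unit] → send[Unit]
                    dual(Y) = Y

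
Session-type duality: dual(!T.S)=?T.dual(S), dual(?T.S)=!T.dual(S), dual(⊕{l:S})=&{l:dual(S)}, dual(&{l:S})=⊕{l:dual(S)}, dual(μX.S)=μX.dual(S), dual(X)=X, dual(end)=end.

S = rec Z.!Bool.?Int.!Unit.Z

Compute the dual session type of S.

rec Z.?Bool.!Int.?Unit.Z

rec Z → rec Z  (μ self-dual)
  !Bool → ?Bool
    ?Int → !Int
      !Unit → ?Unit
        Z ↦ Z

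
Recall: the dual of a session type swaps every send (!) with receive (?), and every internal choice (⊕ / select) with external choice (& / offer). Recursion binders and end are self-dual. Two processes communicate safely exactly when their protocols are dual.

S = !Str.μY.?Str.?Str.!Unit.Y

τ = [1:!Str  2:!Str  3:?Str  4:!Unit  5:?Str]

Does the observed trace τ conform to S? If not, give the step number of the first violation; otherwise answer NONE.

2

@1 !Str  match  cont: μY.…
@2 got !Str, protocol expects ?Str  ✗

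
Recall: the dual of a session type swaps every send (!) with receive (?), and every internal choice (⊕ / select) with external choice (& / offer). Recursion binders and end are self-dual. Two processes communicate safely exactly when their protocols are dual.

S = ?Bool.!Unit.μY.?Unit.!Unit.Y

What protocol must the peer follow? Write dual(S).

!Bool.?Unit.μY.!Unit.?Unit.Y

?Bool → !Bool
  !Unit → ?Unit
    μY → μY  (rec unchanged)
      ?Unit → !Unit
        !Unit → ?Unit
          Y self-dual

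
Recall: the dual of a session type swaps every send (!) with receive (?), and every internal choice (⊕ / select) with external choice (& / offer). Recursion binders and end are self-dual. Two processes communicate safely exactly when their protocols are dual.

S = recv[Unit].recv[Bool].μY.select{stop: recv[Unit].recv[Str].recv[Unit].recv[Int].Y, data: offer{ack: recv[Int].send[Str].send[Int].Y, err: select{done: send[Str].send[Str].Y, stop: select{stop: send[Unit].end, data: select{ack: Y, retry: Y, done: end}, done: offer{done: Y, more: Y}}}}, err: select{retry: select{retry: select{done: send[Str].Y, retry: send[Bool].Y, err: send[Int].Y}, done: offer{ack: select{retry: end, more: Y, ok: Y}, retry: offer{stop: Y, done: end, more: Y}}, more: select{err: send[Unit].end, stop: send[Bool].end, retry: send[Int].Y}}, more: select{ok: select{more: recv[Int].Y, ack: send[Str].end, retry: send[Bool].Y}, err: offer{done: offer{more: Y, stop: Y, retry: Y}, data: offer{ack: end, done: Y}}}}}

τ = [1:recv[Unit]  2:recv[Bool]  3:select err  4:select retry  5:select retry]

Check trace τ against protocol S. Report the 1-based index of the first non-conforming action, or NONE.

step 1: recv[Unit]  ok  state: recv[Bool].μY.…
step 2: recv[Bool]  ok  state: μY.…
step 3: select err  ok  state: select{retry: select{retry: select{done: send[Str].μY.…, retry: send[Bool].μY.…, err: send[Int].μY.…}, done: offer{ack: select{retry: end, more: μY.…, ok: μY.…}, retry: offer{stop: μY.…, done: end, more: μY.…}}, more: select{err: send[Unit].end, stop: send[Bool].end, retry: send[Int].μY.…}}, more: select{ok: select{more: recv[Int].μY.…, ack: send[Str].end, retry: send[Bool].μY.…}, err: offer{done: offer{more: μY.…, stop: μY.…, retry: μY.…}, data: offer{ack: end, done: μY.…}}}}
step 4: select retry  ok  state: select{retry: select{done: send[Str].μY.…, retry: send[Bool].μY.…, err: send[Int].μY.…}, done: offer{ack: select{retry: end, more: μY.…, ok: μY.…}, retry: offer{stop: μY.…, done: end, more: μY.…}}, more: select{err: send[Unit].end, stop: send[Bool].end, retry: send[Int].μY.…}}
step 5: select retry  ok  state: select{done: send[Str].μY.…, retry: send[Bool].μY.…, err: send[Int].μY.…}
all 5 steps conform

NONE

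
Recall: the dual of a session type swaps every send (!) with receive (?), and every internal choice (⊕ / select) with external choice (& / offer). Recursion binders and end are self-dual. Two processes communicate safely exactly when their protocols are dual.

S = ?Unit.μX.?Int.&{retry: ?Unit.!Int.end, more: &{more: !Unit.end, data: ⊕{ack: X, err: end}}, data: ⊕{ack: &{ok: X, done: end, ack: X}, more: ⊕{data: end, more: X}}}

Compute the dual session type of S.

!Unit.μX.!Int.⊕{retry: !Unit.?Int.end, more: ⊕{more: ?Unit.end, data: &{ack: X, err: end}}, data: &{ack: ⊕{ok: X, done: end, ack: X}, more: &{data: end, more: X}}}

?Unit = !Unit
  μX = μX  (binder kept)
    ?Int = !Int
      &{retry,more,data} = ⊕{retry,more,data}  (&→⊕)
        case retry:
          ?Unit = !Unit
            !Int = ?Int
              dual(end) = end
        case more:
          &{more,data} = ⊕{more,data}  (&→⊕)
            case more:
              !Unit = ?Unit
                dual(end) = end
            case data:
              ⊕{ack,err} = &{ack,err}  (⊕→&)
                case ack:
                  dual(X) = X
                case err:
                  dual(end) = end
        case data:
          ⊕{ack,more} = &{ack,more}  (⊕→&)
            case ack:
              &{ok,done,ack} = ⊕{ok,done,ack}  (&→⊕)
                case ok:
                  dual(X) = X
                case done:
                  dual(end) = end
                case ack:
                  dual(X) = X
            case more:
              ⊕{data,more} = &{data,more}  (⊕→&)
                case data:
                  dual(end) = end
                case more:
                  dual(X) = X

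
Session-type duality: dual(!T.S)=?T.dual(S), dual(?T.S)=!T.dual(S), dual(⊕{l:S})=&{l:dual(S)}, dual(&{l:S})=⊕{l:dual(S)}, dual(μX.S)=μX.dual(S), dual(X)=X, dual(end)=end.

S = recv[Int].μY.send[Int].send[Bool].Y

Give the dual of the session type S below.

recv[Int] → send[Int]
  μY → μY  (binder kept)
    send[Int] → recv[Int]
      send[Bool] → recv[Bool]
        Y self-dual

send[Int].μY.recv[Int].recv[Bool].Y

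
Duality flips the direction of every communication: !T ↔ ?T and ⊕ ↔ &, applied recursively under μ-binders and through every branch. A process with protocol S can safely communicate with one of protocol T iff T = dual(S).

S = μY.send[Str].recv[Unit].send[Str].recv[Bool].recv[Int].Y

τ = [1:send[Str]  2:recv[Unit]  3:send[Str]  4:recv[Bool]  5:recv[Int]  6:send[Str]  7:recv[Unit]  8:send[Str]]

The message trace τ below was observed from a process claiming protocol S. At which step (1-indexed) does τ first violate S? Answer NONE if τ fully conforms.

NONE

step 1: send[Str]  ✓  now at recv[Unit].send[Str].recv[Bool].recv[Int].μY.…
step 2: recv[Unit]  ✓  now at send[Str].recv[Bool].recv[Int].μY.…
step 3: send[Str]  ✓  now at recv[Bool].recv[Int].μY.…
step 4: recv[Bool]  ✓  now at recv[Int].μY.…
step 5: recv[Int]  ✓  now at μY.…
step 6: send[Str]  ✓  now at recv[Unit].send[Str].recv[Bool].recv[Int].μY.…
step 7: recv[Unit]  ✓  now at send[Str].recv[Bool].recv[Int].μY.…
step 8: send[Str]  ✓  now at recv[Bool].recv[Int].μY.…
all 8 steps conform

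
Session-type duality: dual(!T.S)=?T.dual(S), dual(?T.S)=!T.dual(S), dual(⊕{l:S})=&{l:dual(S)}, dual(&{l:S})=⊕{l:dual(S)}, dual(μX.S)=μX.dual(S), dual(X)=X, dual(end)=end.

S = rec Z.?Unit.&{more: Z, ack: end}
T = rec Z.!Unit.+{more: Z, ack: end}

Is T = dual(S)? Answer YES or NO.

YES

rec Z ‖ rec Z  ok (binder kept)
  ?Unit ‖ !Unit  ok
    &{more,ack} ‖ +{more,ack}  ok same labels
      • more:
        Z ‖ Z  ok
      • ack:
        end ‖ end  ok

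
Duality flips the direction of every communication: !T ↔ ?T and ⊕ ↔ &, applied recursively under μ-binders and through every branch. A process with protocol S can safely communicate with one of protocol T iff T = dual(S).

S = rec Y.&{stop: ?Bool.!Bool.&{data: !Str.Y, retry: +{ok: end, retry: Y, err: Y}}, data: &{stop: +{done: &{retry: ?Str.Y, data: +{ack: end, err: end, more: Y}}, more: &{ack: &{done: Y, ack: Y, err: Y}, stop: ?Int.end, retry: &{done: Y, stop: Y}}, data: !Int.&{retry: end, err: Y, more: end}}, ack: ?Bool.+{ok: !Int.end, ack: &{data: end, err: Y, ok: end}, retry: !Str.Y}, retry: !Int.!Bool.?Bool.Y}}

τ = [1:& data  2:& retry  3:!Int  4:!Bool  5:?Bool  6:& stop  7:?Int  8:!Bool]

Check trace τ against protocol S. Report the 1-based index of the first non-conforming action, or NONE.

7

step 1: & data  ✓  state: &{stop: +{done: &{retry: ?Str.rec Y.…, data: +{ack: end, err: end, more: rec Y.…}}, more: &{ack: &{done: rec Y.…, ack: rec Y.…, err: rec Y.…}, stop: ?Int.end, retry: &{done: rec Y.…, stop: rec Y.…}}, data: !Int.&{retry: end, err: rec Y.…, more: end}}, ack: ?Bool.+{ok: !Int.end, ack: &{data: end, err: rec Y.…, ok: end}, retry: !Str.rec Y.…}, retry: !Int.!Bool.?Bool.rec Y.…}
step 2: & retry  ✓  state: !Int.!Bool.?Bool.rec Y.…
step 3: !Int  ✓  state: !Bool.?Bool.rec Y.…
step 4: !Bool  ✓  state: ?Bool.rec Y.…
step 5: ?Bool  ✓  state: rec Y.…
step 6: & stop  ✓  state: ?Bool.!Bool.&{data: !Str.rec Y.…, retry: +{ok: end, retry: rec Y.…, err: rec Y.…}}
step 7: got ?Int, protocol expects ?Bool  ✗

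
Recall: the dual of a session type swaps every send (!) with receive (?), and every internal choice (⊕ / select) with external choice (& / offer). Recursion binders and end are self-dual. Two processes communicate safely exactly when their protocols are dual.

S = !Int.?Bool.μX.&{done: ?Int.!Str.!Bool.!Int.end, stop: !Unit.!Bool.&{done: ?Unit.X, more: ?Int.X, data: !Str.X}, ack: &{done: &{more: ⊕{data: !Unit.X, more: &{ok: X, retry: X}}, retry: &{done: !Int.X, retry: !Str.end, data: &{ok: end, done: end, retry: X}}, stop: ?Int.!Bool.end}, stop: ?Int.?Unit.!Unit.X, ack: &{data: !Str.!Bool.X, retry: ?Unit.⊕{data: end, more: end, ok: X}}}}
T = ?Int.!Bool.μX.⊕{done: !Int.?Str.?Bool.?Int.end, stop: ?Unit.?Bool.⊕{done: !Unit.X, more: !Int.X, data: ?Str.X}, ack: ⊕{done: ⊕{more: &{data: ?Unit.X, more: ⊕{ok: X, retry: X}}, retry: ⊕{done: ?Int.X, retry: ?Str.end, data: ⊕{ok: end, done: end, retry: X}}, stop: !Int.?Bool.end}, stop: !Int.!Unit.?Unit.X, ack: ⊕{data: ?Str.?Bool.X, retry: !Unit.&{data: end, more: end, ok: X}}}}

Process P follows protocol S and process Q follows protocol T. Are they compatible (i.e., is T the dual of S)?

YES

!Int | ?Int  ✓
  ?Bool | !Bool  ✓
    μX | μX  ✓ (binder kept)
      &{done,stop,ack} | ⊕{done,stop,ack}  ✓ label sets agree
        case done:
          ?Int | !Int  ✓
            !Str | ?Str  ✓
              !Bool | ?Bool  ✓
                !Int | ?Int  ✓
                  end | end  ✓
        case stop:
          !Unit | ?Unit  ✓
            !Bool | ?Bool  ✓
              &{done,more,data} | ⊕{done,more,data}  ✓ label sets agree
                case done:
                  ?Unit | !Unit  ✓
                    X | X  ✓
                case more:
                  ?Int | !Int  ✓
                    X | X  ✓
                case data:
                  !Str | ?Str  ✓
                    X | X  ✓
        case ack:
          &{done,stop,ack} | ⊕{done,stop,ack}  ✓ label sets agree
            case done:
              &{more,retry,stop} | ⊕{more,retry,stop}  ✓ label sets agree
                case more:
                  ⊕{data,more} | &{data,more}  ✓ label sets agree
                    case data:
                      !Unit | ?Unit  ✓
                        X | X  ✓
                    case more:
                      &{ok,retry} | ⊕{ok,retry}  ✓ label sets agree
                        case ok:
                          X | X  ✓
                        case retry:
                          X | X  ✓
                case retry:
                  &{done,retry,data} | ⊕{done,retry,data}  ✓ label sets agree
                    case done:
                      !Int | ?Int  ✓
                        X | X  ✓
                    case retry:
                      !Str | ?Str  ✓
                        end | end  ✓
                    case data:
                      &{ok,done,retry} | ⊕{ok,done,retry}  ✓ label sets agree
                        case ok:
                          end | end  ✓
                        case done:
                          end | end  ✓
                        case retry:
                          X | X  ✓
                case stop:
                  ?Int | !Int  ✓
                    !Bool | ?Bool  ✓
                      end | end  ✓
            case stop:
              ?Int | !Int  ✓
                ?Unit | !Unit  ✓
                  !Unit | ?Unit  ✓
                    X | X  ✓
            case ack:
              &{data,retry} | ⊕{data,retry}  ✓ label sets agree
                case data:
                  !Str | ?Str  ✓
                    !Bool | ?Bool  ✓
                      X | X  ✓
                case retry:
                  ?Unit | !Unit  ✓
                    ⊕{data,more,ok} | &{data,more,ok}  ✓ label sets agree
                      case data:
                        end | end  ✓
                      case more:
                        end | end  ✓
                      case ok:
                        X | X  ✓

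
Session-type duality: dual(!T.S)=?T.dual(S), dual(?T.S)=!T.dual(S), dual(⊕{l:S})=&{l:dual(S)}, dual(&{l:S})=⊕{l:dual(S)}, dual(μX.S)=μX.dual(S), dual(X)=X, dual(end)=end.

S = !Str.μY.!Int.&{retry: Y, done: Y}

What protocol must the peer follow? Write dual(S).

!Str ↦ ?Str
  μY ↦ μY  (rec unchanged)
    !Int ↦ ?Int
      &{retry,done} ↦ ⊕{retry,done}  (offer→select)
        [retry]
          Y ↦ Y
        [done]
          Y ↦ Y

?Str.μY.?Int.⊕{retry: Y, done: Y}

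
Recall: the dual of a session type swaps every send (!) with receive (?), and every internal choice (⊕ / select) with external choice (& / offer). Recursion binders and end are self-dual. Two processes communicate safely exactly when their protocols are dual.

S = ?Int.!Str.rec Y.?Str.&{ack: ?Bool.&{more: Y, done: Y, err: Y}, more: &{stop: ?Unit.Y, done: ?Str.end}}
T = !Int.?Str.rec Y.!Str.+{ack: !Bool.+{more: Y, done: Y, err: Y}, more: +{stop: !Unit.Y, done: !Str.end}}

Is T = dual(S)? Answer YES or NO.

YES

?Int ‖ !Int  ✓
  !Str ‖ ?Str  ✓
    rec Y ‖ rec Y  ✓ (μ self-dual)
      ?Str ‖ !Str  ✓
        &{ack,more} ‖ +{ack,more}  ✓ labels match
          case ack:
            ?Bool ‖ !Bool  ✓
              &{more,done,err} ‖ +{more,done,err}  ✓ labels match
                case more:
                  Y ‖ Y  ✓
                case done:
                  Y ‖ Y  ✓
                case err:
                  Y ‖ Y  ✓
          case more:
            &{stop,done} ‖ +{stop,done}  ✓ labels match
              case stop:
                ?Unit ‖ !Unit  ✓
                  Y ‖ Y  ✓
              case done:
                ?Str ‖ !Str  ✓
                  end ‖ end  ✓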